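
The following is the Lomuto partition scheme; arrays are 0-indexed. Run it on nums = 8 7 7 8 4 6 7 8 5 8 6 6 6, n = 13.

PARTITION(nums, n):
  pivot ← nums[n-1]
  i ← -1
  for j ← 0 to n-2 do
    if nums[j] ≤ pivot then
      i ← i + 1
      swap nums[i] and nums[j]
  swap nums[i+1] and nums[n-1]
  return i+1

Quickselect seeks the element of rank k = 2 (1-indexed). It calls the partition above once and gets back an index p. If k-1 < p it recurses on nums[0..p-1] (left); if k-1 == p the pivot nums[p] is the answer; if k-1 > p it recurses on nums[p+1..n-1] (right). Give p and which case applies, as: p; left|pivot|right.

pivot=6, i=-1
j=0: 8>6, skip
j=1: 7>6, skip
j=2: 7>6, skip
j=3: 8>6, skip
j=4: 4≤6, i=0, swap(0,4) ⇒ 4 7 7 8 8 6 7 8 5 8 6 6 6
j=5: 6≤6, i=1, swap(1,5) ⇒ 4 6 7 8 8 7 7 8 5 8 6 6 6
j=6: 7>6, skip
j=7: 8>6, skip
j=8: 5≤6, i=2, swap(2,8) ⇒ 4 6 5 8 8 7 7 8 7 8 6 6 6
j=9: 8>6, skip
j=10: 6≤6, i=3, swap(3,10) ⇒ 4 6 5 6 8 7 7 8 7 8 8 6 6
j=11: 6≤6, i=4, swap(4,11) ⇒ 4 6 5 6 6 7 7 8 7 8 8 8 6
swap(5,12) ⇒ 4 6 5 6 6 6 7 8 7 8 8 8 7; return 5
p = 5; k-1 = 1 < 5 ⇒ left

5; left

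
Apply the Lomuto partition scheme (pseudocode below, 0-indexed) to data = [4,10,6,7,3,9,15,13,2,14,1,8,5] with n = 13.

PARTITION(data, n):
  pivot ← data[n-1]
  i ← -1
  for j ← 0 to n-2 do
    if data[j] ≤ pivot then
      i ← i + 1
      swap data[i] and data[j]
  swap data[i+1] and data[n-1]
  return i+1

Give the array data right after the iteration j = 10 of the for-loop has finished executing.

[4,3,2,1,10,9,15,13,6,14,7,8,5]

pivot = data[12] = 5; i = -1
j=0: data[0]=4 ≤ 5 → i=0, swap data[0],data[0] (no change) → [4,10,6,7,3,9,15,13,2,14,1,8,5]
j=1: data[1]=10 > 5 → no swap
j=2: data[2]=6 > 5 → no swap
j=3: data[3]=7 > 5 → no swap
j=4: data[4]=3 ≤ 5 → i=1, swap data[1],data[4] → [4,3,6,7,10,9,15,13,2,14,1,8,5]
j=5: data[5]=9 > 5 → no swap
j=6: data[6]=15 > 5 → no swap
j=7: data[7]=13 > 5 → no swap
j=8: data[8]=2 ≤ 5 → i=2, swap data[2],data[8] → [4,3,2,7,10,9,15,13,6,14,1,8,5]
j=9: data[9]=14 > 5 → no swap
j=10: data[10]=1 ≤ 5 → i=3, swap data[3],data[10] → [4,3,2,1,10,9,15,13,6,14,7,8,5]
(after j=10) data = [4,3,2,1,10,9,15,13,6,14,7,8,5]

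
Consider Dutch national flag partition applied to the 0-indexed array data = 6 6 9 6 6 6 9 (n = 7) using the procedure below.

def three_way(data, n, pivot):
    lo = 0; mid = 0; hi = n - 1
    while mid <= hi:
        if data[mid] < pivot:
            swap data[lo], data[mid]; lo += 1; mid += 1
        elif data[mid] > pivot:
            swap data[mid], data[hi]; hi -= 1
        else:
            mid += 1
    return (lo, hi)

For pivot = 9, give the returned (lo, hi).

(5, 6)

lo=0 mid=0 hi=6
6<9: swap(0,0), lo=1 mid=1 ⇒ 6 6 9 6 6 6 9
6<9: swap(1,1), lo=2 mid=2 ⇒ 6 6 9 6 6 6 9
9=9: mid=3
6<9: swap(2,3), lo=3 mid=4 ⇒ 6 6 6 9 6 6 9
6<9: swap(3,4), lo=4 mid=5 ⇒ 6 6 6 6 9 6 9
6<9: swap(4,5), lo=5 mid=6 ⇒ 6 6 6 6 6 9 9
9=9: mid=7
done. lo=5 hi=6; data=6 6 6 6 6 9 9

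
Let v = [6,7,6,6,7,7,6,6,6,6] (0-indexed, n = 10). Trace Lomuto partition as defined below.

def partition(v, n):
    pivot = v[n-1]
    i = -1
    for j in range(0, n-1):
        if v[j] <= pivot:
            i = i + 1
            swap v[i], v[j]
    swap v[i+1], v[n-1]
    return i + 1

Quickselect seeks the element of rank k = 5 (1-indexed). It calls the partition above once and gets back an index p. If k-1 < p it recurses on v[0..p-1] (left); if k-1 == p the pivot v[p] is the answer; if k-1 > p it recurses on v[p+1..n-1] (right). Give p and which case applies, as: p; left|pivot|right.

6; left

pivot=6, i=-1
j=0: 6≤6, i=0, swap(0,0) ⇒ [6,7,6,6,7,7,6,6,6,6]
j=1: 7>6, skip
j=2: 6≤6, i=1, swap(1,2) ⇒ [6,6,7,6,7,7,6,6,6,6]
j=3: 6≤6, i=2, swap(2,3) ⇒ [6,6,6,7,7,7,6,6,6,6]
j=4: 7>6, skip
j=5: 7>6, skip
j=6: 6≤6, i=3, swap(3,6) ⇒ [6,6,6,6,7,7,7,6,6,6]
j=7: 6≤6, i=4, swap(4,7) ⇒ [6,6,6,6,6,7,7,7,6,6]
j=8: 6≤6, i=5, swap(5,8) ⇒ [6,6,6,6,6,6,7,7,7,6]
swap(6,9) ⇒ [6,6,6,6,6,6,6,7,7,7]; return 6
p = 6; k-1 = 4 < 6 ⇒ left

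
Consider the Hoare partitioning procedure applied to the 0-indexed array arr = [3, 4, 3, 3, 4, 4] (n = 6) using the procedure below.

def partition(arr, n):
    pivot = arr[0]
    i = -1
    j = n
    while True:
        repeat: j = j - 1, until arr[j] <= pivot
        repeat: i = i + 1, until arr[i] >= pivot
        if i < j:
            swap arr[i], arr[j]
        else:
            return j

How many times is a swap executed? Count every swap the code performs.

2

pivot=3
j stops at 3 (3), i stops at 0 (3); swap ⇒ [3, 4, 3, 3, 4, 4]
j stops at 2 (3), i stops at 1 (4); swap ⇒ [3, 3, 4, 3, 4, 4]
j stops at 1, i stops at 2; i≥j ⇒ return 1. arr=[3, 3, 4, 3, 4, 4]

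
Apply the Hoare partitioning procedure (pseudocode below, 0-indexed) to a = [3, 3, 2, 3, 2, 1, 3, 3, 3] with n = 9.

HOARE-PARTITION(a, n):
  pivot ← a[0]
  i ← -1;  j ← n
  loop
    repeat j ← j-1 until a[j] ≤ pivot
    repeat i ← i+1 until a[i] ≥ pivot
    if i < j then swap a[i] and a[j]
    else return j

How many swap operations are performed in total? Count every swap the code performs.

3

pivot = a[0] = 3; i = -1, j = 9
j→8 (a[8]=3≤3), i→0 (a[0]=3≥3); i<j, swap → [3, 3, 2, 3, 2, 1, 3, 3, 3]
j→7 (a[7]=3≤3), i→1 (a[1]=3≥3); i<j, swap → [3, 3, 2, 3, 2, 1, 3, 3, 3]
j→6 (a[6]=3≤3), i→3 (a[3]=3≥3); i<j, swap → [3, 3, 2, 3, 2, 1, 3, 3, 3]
j→5, i→6; i≥j, return j=5. a = [3, 3, 2, 3, 2, 1, 3, 3, 3]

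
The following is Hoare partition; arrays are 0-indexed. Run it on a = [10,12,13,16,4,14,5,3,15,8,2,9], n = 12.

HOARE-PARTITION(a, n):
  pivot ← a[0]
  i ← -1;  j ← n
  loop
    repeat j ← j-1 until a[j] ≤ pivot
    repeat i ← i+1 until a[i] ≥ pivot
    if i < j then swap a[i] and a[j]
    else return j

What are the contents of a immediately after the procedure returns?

pivot=10
j stops at 11 (9), i stops at 0 (10); swap ⇒ [9,12,13,16,4,14,5,3,15,8,2,10]
j stops at 10 (2), i stops at 1 (12); swap ⇒ [9,2,13,16,4,14,5,3,15,8,12,10]
j stops at 9 (8), i stops at 2 (13); swap ⇒ [9,2,8,16,4,14,5,3,15,13,12,10]
j stops at 7 (3), i stops at 3 (16); swap ⇒ [9,2,8,3,4,14,5,16,15,13,12,10]
j stops at 6 (5), i stops at 5 (14); swap ⇒ [9,2,8,3,4,5,14,16,15,13,12,10]
j stops at 5, i stops at 6; i≥j ⇒ return 5. a=[9,2,8,3,4,5,14,16,15,13,12,10]

[9,2,8,3,4,5,14,16,15,13,12,10]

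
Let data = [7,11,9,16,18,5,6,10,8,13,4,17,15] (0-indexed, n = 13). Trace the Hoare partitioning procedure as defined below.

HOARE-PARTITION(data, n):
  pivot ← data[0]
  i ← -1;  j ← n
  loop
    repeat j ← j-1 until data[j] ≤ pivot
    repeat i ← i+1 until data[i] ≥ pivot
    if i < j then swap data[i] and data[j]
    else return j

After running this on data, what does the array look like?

pivot = data[0] = 7; i = -1, j = 13
j→10 (data[10]=4≤7), i→0 (data[0]=7≥7); i<j, swap → [4,11,9,16,18,5,6,10,8,13,7,17,15]
j→6 (data[6]=6≤7), i→1 (data[1]=11≥7); i<j, swap → [4,6,9,16,18,5,11,10,8,13,7,17,15]
j→5 (data[5]=5≤7), i→2 (data[2]=9≥7); i<j, swap → [4,6,5,16,18,9,11,10,8,13,7,17,15]
j→2, i→3; i≥j, return j=2. data = [4,6,5,16,18,9,11,10,8,13,7,17,15]

[4,6,5,16,18,9,11,10,8,13,7,17,15]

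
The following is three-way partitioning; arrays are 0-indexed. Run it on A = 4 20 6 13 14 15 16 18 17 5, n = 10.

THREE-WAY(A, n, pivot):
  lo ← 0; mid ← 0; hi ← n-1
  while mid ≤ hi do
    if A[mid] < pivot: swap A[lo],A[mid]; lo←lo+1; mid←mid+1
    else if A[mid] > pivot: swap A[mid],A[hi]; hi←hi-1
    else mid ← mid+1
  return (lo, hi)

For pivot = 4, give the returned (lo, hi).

(0, 0)

lo=0 mid=0 hi=9
4=4: mid=1
20>4: swap(1,9), hi=8 ⇒ 4 5 6 13 14 15 16 18 17 20
5>4: swap(1,8), hi=7 ⇒ 4 17 6 13 14 15 16 18 5 20
17>4: swap(1,7), hi=6 ⇒ 4 18 6 13 14 15 16 17 5 20
18>4: swap(1,6), hi=5 ⇒ 4 16 6 13 14 15 18 17 5 20
16>4: swap(1,5), hi=4 ⇒ 4 15 6 13 14 16 18 17 5 20
15>4: swap(1,4), hi=3 ⇒ 4 14 6 13 15 16 18 17 5 20
14>4: swap(1,3), hi=2 ⇒ 4 13 6 14 15 16 18 17 5 20
13>4: swap(1,2), hi=1 ⇒ 4 6 13 14 15 16 18 17 5 20
6>4: swap(1,1), hi=0 ⇒ 4 6 13 14 15 16 18 17 5 20
done. lo=0 hi=0; A=4 6 13 14 15 16 18 17 5 20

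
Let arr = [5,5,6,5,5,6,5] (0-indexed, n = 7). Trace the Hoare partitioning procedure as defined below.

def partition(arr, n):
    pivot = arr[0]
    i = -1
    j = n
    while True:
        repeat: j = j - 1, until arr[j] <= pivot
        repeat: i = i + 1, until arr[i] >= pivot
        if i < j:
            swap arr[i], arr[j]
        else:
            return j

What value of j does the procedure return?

pivot=5
j stops at 6 (5), i stops at 0 (5); swap ⇒ [5,5,6,5,5,6,5]
j stops at 4 (5), i stops at 1 (5); swap ⇒ [5,5,6,5,5,6,5]
j stops at 3 (5), i stops at 2 (6); swap ⇒ [5,5,5,6,5,6,5]
j stops at 2, i stops at 3; i≥j ⇒ return 2. arr=[5,5,5,6,5,6,5]

2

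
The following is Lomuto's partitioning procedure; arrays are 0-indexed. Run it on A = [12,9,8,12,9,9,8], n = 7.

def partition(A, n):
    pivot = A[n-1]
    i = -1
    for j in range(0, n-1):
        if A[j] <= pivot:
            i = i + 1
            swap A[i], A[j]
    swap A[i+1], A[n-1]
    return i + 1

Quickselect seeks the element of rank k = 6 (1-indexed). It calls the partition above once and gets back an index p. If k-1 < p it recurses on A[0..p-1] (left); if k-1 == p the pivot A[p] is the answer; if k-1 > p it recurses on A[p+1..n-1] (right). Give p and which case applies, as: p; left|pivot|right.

1; right

pivot=8, i=-1
j=0: 12>8, skip
j=1: 9>8, skip
j=2: 8≤8, i=0, swap(0,2) ⇒ [8,9,12,12,9,9,8]
j=3: 12>8, skip
j=4: 9>8, skip
j=5: 9>8, skip
swap(1,6) ⇒ [8,8,12,12,9,9,9]; return 1
p = 1; k-1 = 5 > 1 ⇒ right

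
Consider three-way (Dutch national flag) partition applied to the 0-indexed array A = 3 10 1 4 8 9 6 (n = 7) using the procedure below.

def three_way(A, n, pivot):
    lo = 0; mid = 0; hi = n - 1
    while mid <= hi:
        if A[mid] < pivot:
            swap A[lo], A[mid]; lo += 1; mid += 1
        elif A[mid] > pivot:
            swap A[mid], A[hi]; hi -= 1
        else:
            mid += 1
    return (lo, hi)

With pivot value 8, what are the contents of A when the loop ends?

pivot = 8; lo=0, mid=0, hi=6
A[mid]=3<8: swap A[0],A[0]; lo=1,mid=1 → 3 10 1 4 8 9 6
A[mid]=10>8: swap A[1],A[6]; hi=5 → 3 6 1 4 8 9 10
A[mid]=6<8: swap A[1],A[1]; lo=2,mid=2 → 3 6 1 4 8 9 10
A[mid]=1<8: swap A[2],A[2]; lo=3,mid=3 → 3 6 1 4 8 9 10
A[mid]=4<8: swap A[3],A[3]; lo=4,mid=4 → 3 6 1 4 8 9 10
A[mid]=8=8: mid=5
A[mid]=9>8: swap A[5],A[5]; hi=4 → 3 6 1 4 8 9 10
end: lo=4, hi=4; A = 3 6 1 4 8 9 10

3 6 1 4 8 9 10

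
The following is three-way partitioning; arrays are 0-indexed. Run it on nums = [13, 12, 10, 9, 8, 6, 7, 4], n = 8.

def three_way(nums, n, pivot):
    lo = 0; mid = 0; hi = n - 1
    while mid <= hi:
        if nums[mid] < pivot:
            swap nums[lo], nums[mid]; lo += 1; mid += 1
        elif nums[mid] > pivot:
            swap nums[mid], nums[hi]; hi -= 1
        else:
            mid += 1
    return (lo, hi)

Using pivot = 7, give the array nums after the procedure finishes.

pivot = 7; lo=0, mid=0, hi=7
nums[mid]=13>7: swap nums[0],nums[7]; hi=6 → [4, 12, 10, 9, 8, 6, 7, 13]
nums[mid]=4<7: swap nums[0],nums[0]; lo=1,mid=1 → [4, 12, 10, 9, 8, 6, 7, 13]
nums[mid]=12>7: swap nums[1],nums[6]; hi=5 → [4, 7, 10, 9, 8, 6, 12, 13]
nums[mid]=7=7: mid=2
nums[mid]=10>7: swap nums[2],nums[5]; hi=4 → [4, 7, 6, 9, 8, 10, 12, 13]
nums[mid]=6<7: swap nums[1],nums[2]; lo=2,mid=3 → [4, 6, 7, 9, 8, 10, 12, 13]
nums[mid]=9>7: swap nums[3],nums[4]; hi=3 → [4, 6, 7, 8, 9, 10, 12, 13]
nums[mid]=8>7: swap nums[3],nums[3]; hi=2 → [4, 6, 7, 8, 9, 10, 12, 13]
end: lo=2, hi=2; nums = [4, 6, 7, 8, 9, 10, 12, 13]

[4, 6, 7, 8, 9, 10, 12, 13]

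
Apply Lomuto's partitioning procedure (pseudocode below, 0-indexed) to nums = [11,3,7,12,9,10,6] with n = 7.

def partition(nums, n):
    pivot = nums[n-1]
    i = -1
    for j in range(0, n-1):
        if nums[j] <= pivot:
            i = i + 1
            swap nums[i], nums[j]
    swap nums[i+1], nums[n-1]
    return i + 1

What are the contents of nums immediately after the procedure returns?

[3,6,7,12,9,10,11]

pivot=6, i=-1
j=0: 11>6, skip
j=1: 3≤6, i=0, swap(0,1) ⇒ [3,11,7,12,9,10,6]
j=2: 7>6, skip
j=3: 12>6, skip
j=4: 9>6, skip
j=5: 10>6, skip
swap(1,6) ⇒ [3,6,7,12,9,10,11]; return 1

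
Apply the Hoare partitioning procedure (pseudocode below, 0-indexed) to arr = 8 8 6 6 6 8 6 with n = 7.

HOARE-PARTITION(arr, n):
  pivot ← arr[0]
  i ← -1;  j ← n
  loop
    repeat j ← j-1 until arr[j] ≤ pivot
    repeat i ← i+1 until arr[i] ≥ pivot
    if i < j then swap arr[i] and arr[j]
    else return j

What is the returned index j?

4

pivot = arr[0] = 8; i = -1, j = 7
j→6 (arr[6]=6≤8), i→0 (arr[0]=8≥8); i<j, swap → 6 8 6 6 6 8 8
j→5 (arr[5]=8≤8), i→1 (arr[1]=8≥8); i<j, swap → 6 8 6 6 6 8 8
j→4, i→5; i≥j, return j=4. arr = 6 8 6 6 6 8 8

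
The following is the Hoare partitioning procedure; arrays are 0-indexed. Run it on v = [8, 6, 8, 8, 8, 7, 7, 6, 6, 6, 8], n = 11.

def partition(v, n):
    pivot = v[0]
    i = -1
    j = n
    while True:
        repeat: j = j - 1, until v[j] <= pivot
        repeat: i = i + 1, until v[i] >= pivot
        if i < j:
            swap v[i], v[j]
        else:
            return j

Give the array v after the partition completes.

[8, 6, 6, 6, 6, 7, 7, 8, 8, 8, 8]

pivot=8
j stops at 10 (8), i stops at 0 (8); swap ⇒ [8, 6, 8, 8, 8, 7, 7, 6, 6, 6, 8]
j stops at 9 (6), i stops at 2 (8); swap ⇒ [8, 6, 6, 8, 8, 7, 7, 6, 6, 8, 8]
j stops at 8 (6), i stops at 3 (8); swap ⇒ [8, 6, 6, 6, 8, 7, 7, 6, 8, 8, 8]
j stops at 7 (6), i stops at 4 (8); swap ⇒ [8, 6, 6, 6, 6, 7, 7, 8, 8, 8, 8]
j stops at 6, i stops at 7; i≥j ⇒ return 6. v=[8, 6, 6, 6, 6, 7, 7, 8, 8, 8, 8]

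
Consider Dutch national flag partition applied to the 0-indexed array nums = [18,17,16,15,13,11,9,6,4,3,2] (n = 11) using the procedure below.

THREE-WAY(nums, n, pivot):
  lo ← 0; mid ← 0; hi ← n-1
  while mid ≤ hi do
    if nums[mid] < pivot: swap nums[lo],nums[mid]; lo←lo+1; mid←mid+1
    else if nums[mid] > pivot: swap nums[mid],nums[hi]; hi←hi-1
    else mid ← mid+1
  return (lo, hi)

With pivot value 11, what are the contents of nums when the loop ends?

pivot = 11; lo=0, mid=0, hi=10
nums[mid]=18>11: swap nums[0],nums[10]; hi=9 → [2,17,16,15,13,11,9,6,4,3,18]
nums[mid]=2<11: swap nums[0],nums[0]; lo=1,mid=1 → [2,17,16,15,13,11,9,6,4,3,18]
nums[mid]=17>11: swap nums[1],nums[9]; hi=8 → [2,3,16,15,13,11,9,6,4,17,18]
nums[mid]=3<11: swap nums[1],nums[1]; lo=2,mid=2 → [2,3,16,15,13,11,9,6,4,17,18]
nums[mid]=16>11: swap nums[2],nums[8]; hi=7 → [2,3,4,15,13,11,9,6,16,17,18]
nums[mid]=4<11: swap nums[2],nums[2]; lo=3,mid=3 → [2,3,4,15,13,11,9,6,16,17,18]
nums[mid]=15>11: swap nums[3],nums[7]; hi=6 → [2,3,4,6,13,11,9,15,16,17,18]
nums[mid]=6<11: swap nums[3],nums[3]; lo=4,mid=4 → [2,3,4,6,13,11,9,15,16,17,18]
nums[mid]=13>11: swap nums[4],nums[6]; hi=5 → [2,3,4,6,9,11,13,15,16,17,18]
nums[mid]=9<11: swap nums[4],nums[4]; lo=5,mid=5 → [2,3,4,6,9,11,13,15,16,17,18]
nums[mid]=11=11: mid=6
end: lo=5, hi=5; nums = [2,3,4,6,9,11,13,15,16,17,18]

[2,3,4,6,9,11,13,15,16,17,18]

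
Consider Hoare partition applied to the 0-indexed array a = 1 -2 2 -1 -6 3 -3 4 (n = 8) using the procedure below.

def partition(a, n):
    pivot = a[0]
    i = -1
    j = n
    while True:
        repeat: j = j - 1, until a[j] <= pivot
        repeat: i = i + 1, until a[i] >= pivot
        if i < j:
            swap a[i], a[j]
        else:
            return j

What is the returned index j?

pivot = a[0] = 1; i = -1, j = 8
j→6 (a[6]=-3≤1), i→0 (a[0]=1≥1); i<j, swap → -3 -2 2 -1 -6 3 1 4
j→4 (a[4]=-6≤1), i→2 (a[2]=2≥1); i<j, swap → -3 -2 -6 -1 2 3 1 4
j→3, i→4; i≥j, return j=3. a = -3 -2 -6 -1 2 3 1 4

3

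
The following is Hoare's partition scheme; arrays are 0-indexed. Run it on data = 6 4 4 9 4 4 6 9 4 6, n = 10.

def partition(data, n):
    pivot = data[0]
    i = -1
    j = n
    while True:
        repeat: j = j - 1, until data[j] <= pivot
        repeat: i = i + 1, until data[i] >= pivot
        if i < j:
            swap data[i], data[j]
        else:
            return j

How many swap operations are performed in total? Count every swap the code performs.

pivot=6
j stops at 9 (6), i stops at 0 (6); swap ⇒ 6 4 4 9 4 4 6 9 4 6
j stops at 8 (4), i stops at 3 (9); swap ⇒ 6 4 4 4 4 4 6 9 9 6
j stops at 6, i stops at 6; i≥j ⇒ return 6. data=6 4 4 4 4 4 6 9 9 6

2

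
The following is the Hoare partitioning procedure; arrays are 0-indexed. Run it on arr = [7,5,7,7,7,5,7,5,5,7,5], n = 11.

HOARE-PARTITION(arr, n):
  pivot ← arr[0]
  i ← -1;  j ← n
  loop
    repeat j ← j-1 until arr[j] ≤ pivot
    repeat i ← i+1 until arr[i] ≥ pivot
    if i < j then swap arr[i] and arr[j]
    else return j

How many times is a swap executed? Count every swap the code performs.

4

pivot=7
j stops at 10 (5), i stops at 0 (7); swap ⇒ [5,5,7,7,7,5,7,5,5,7,7]
j stops at 9 (7), i stops at 2 (7); swap ⇒ [5,5,7,7,7,5,7,5,5,7,7]
j stops at 8 (5), i stops at 3 (7); swap ⇒ [5,5,7,5,7,5,7,5,7,7,7]
j stops at 7 (5), i stops at 4 (7); swap ⇒ [5,5,7,5,5,5,7,7,7,7,7]
j stops at 6, i stops at 6; i≥j ⇒ return 6. arr=[5,5,7,5,5,5,7,7,7,7,7]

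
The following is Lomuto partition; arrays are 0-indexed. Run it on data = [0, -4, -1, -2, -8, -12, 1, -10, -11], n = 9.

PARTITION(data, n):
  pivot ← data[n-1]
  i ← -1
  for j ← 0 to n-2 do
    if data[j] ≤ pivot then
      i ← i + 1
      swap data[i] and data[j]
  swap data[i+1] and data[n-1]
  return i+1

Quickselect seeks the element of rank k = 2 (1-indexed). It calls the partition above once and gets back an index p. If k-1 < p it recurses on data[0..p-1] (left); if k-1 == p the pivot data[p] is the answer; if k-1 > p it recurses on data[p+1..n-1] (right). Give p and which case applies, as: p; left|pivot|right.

pivot=-11, i=-1
j=0: 0>-11, skip
j=1: -4>-11, skip
j=2: -1>-11, skip
j=3: -2>-11, skip
j=4: -8>-11, skip
j=5: -12≤-11, i=0, swap(0,5) ⇒ [-12, -4, -1, -2, -8, 0, 1, -10, -11]
j=6: 1>-11, skip
j=7: -10>-11, skip
swap(1,8) ⇒ [-12, -11, -1, -2, -8, 0, 1, -10, -4]; return 1
p = 1; k-1 = 1 == 1 ⇒ pivot

1; pivot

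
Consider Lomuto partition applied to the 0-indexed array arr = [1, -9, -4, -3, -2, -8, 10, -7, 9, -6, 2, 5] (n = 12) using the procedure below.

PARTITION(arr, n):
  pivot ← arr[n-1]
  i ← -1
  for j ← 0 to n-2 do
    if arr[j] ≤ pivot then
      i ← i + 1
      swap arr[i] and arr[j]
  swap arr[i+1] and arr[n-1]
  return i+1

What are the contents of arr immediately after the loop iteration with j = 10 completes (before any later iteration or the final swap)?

[1, -9, -4, -3, -2, -8, -7, -6, 2, 10, 9, 5]

pivot = arr[11] = 5; i = -1
j=0: arr[0]=1 ≤ 5 → i=0, swap arr[0],arr[0] (no change) → [1, -9, -4, -3, -2, -8, 10, -7, 9, -6, 2, 5]
j=1: arr[1]=-9 ≤ 5 → i=1, swap arr[1],arr[1] (no change) → [1, -9, -4, -3, -2, -8, 10, -7, 9, -6, 2, 5]
j=2: arr[2]=-4 ≤ 5 → i=2, swap arr[2],arr[2] (no change) → [1, -9, -4, -3, -2, -8, 10, -7, 9, -6, 2, 5]
j=3: arr[3]=-3 ≤ 5 → i=3, swap arr[3],arr[3] (no change) → [1, -9, -4, -3, -2, -8, 10, -7, 9, -6, 2, 5]
j=4: arr[4]=-2 ≤ 5 → i=4, swap arr[4],arr[4] (no change) → [1, -9, -4, -3, -2, -8, 10, -7, 9, -6, 2, 5]
j=5: arr[5]=-8 ≤ 5 → i=5, swap arr[5],arr[5] (no change) → [1, -9, -4, -3, -2, -8, 10, -7, 9, -6, 2, 5]
j=6: arr[6]=10 > 5 → no swap
j=7: arr[7]=-7 ≤ 5 → i=6, swap arr[6],arr[7] → [1, -9, -4, -3, -2, -8, -7, 10, 9, -6, 2, 5]
j=8: arr[8]=9 > 5 → no swap
j=9: arr[9]=-6 ≤ 5 → i=7, swap arr[7],arr[9] → [1, -9, -4, -3, -2, -8, -7, -6, 9, 10, 2, 5]
j=10: arr[10]=2 ≤ 5 → i=8, swap arr[8],arr[10] → [1, -9, -4, -3, -2, -8, -7, -6, 2, 10, 9, 5]
(after j=10) arr = [1, -9, -4, -3, -2, -8, -7, -6, 2, 10, 9, 5]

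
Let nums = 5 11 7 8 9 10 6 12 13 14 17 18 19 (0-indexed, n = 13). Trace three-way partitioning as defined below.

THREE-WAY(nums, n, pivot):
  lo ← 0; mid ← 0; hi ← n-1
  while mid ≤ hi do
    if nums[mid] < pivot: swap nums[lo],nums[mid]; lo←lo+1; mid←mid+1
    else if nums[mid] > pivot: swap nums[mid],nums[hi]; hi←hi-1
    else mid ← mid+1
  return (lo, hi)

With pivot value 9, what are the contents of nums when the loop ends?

lo=0 mid=0 hi=12
5<9: swap(0,0), lo=1 mid=1 ⇒ 5 11 7 8 9 10 6 12 13 14 17 18 19
11>9: swap(1,12), hi=11 ⇒ 5 19 7 8 9 10 6 12 13 14 17 18 11
19>9: swap(1,11), hi=10 ⇒ 5 18 7 8 9 10 6 12 13 14 17 19 11
18>9: swap(1,10), hi=9 ⇒ 5 17 7 8 9 10 6 12 13 14 18 19 11
17>9: swap(1,9), hi=8 ⇒ 5 14 7 8 9 10 6 12 13 17 18 19 11
14>9: swap(1,8), hi=7 ⇒ 5 13 7 8 9 10 6 12 14 17 18 19 11
13>9: swap(1,7), hi=6 ⇒ 5 12 7 8 9 10 6 13 14 17 18 19 11
12>9: swap(1,6), hi=5 ⇒ 5 6 7 8 9 10 12 13 14 17 18 19 11
6<9: swap(1,1), lo=2 mid=2 ⇒ 5 6 7 8 9 10 12 13 14 17 18 19 11
7<9: swap(2,2), lo=3 mid=3 ⇒ 5 6 7 8 9 10 12 13 14 17 18 19 11
8<9: swap(3,3), lo=4 mid=4 ⇒ 5 6 7 8 9 10 12 13 14 17 18 19 11
9=9: mid=5
10>9: swap(5,5), hi=4 ⇒ 5 6 7 8 9 10 12 13 14 17 18 19 11
done. lo=4 hi=4; nums=5 6 7 8 9 10 12 13 14 17 18 19 11

5 6 7 8 9 10 12 13 14 17 18 19 11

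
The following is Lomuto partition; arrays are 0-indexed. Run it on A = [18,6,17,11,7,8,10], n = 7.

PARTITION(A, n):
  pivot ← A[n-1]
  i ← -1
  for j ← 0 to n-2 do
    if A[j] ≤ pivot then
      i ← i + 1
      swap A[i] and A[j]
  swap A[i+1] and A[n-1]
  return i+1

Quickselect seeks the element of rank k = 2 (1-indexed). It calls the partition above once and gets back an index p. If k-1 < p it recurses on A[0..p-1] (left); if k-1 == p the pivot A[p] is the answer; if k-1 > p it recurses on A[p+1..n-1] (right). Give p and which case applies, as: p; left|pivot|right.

3; left

pivot=10, i=-1
j=0: 18>10, skip
j=1: 6≤10, i=0, swap(0,1) ⇒ [6,18,17,11,7,8,10]
j=2: 17>10, skip
j=3: 11>10, skip
j=4: 7≤10, i=1, swap(1,4) ⇒ [6,7,17,11,18,8,10]
j=5: 8≤10, i=2, swap(2,5) ⇒ [6,7,8,11,18,17,10]
swap(3,6) ⇒ [6,7,8,10,18,17,11]; return 3
p = 3; k-1 = 1 < 3 ⇒ left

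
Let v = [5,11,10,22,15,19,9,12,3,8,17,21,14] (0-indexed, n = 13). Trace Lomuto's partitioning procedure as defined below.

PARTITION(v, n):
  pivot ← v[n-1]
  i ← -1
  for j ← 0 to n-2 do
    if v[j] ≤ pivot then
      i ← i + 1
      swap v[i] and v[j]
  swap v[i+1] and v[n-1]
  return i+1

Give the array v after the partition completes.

[5,11,10,9,12,3,8,14,19,22,17,21,15]

pivot=14, i=-1
j=0: 5≤14, i=0, swap(0,0) ⇒ [5,11,10,22,15,19,9,12,3,8,17,21,14]
j=1: 11≤14, i=1, swap(1,1) ⇒ [5,11,10,22,15,19,9,12,3,8,17,21,14]
j=2: 10≤14, i=2, swap(2,2) ⇒ [5,11,10,22,15,19,9,12,3,8,17,21,14]
j=3: 22>14, skip
j=4: 15>14, skip
j=5: 19>14, skip
j=6: 9≤14, i=3, swap(3,6) ⇒ [5,11,10,9,15,19,22,12,3,8,17,21,14]
j=7: 12≤14, i=4, swap(4,7) ⇒ [5,11,10,9,12,19,22,15,3,8,17,21,14]
j=8: 3≤14, i=5, swap(5,8) ⇒ [5,11,10,9,12,3,22,15,19,8,17,21,14]
j=9: 8≤14, i=6, swap(6,9) ⇒ [5,11,10,9,12,3,8,15,19,22,17,21,14]
j=10: 17>14, skip
j=11: 21>14, skip
swap(7,12) ⇒ [5,11,10,9,12,3,8,14,19,22,17,21,15]; return 7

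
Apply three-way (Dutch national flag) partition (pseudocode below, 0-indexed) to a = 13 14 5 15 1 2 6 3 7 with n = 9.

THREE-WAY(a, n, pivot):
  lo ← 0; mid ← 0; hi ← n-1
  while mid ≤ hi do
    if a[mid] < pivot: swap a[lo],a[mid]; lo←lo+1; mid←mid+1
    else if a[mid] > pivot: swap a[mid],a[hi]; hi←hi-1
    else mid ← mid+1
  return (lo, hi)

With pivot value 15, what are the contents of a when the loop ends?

13 14 5 1 2 6 3 7 15

pivot = 15; lo=0, mid=0, hi=8
a[mid]=13<15: swap a[0],a[0]; lo=1,mid=1 → 13 14 5 15 1 2 6 3 7
a[mid]=14<15: swap a[1],a[1]; lo=2,mid=2 → 13 14 5 15 1 2 6 3 7
a[mid]=5<15: swap a[2],a[2]; lo=3,mid=3 → 13 14 5 15 1 2 6 3 7
a[mid]=15=15: mid=4
a[mid]=1<15: swap a[3],a[4]; lo=4,mid=5 → 13 14 5 1 15 2 6 3 7
a[mid]=2<15: swap a[4],a[5]; lo=5,mid=6 → 13 14 5 1 2 15 6 3 7
a[mid]=6<15: swap a[5],a[6]; lo=6,mid=7 → 13 14 5 1 2 6 15 3 7
a[mid]=3<15: swap a[6],a[7]; lo=7,mid=8 → 13 14 5 1 2 6 3 15 7
a[mid]=7<15: swap a[7],a[8]; lo=8,mid=9 → 13 14 5 1 2 6 3 7 15
end: lo=8, hi=8; a = 13 14 5 1 2 6 3 7 15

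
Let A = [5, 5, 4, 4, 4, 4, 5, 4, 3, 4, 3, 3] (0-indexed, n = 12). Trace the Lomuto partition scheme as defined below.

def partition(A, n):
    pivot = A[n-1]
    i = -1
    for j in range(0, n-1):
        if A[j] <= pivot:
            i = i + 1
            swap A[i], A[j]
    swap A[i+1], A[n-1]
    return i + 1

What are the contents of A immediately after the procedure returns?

pivot = A[11] = 3; i = -1
j=0: A[0]=5 > 3 → no swap
j=1: A[1]=5 > 3 → no swap
j=2: A[2]=4 > 3 → no swap
j=3: A[3]=4 > 3 → no swap
j=4: A[4]=4 > 3 → no swap
j=5: A[5]=4 > 3 → no swap
j=6: A[6]=5 > 3 → no swap
j=7: A[7]=4 > 3 → no swap
j=8: A[8]=3 ≤ 3 → i=0, swap A[0],A[8] → [3, 5, 4, 4, 4, 4, 5, 4, 5, 4, 3, 3]
j=9: A[9]=4 > 3 → no swap
j=10: A[10]=3 ≤ 3 → i=1, swap A[1],A[10] → [3, 3, 4, 4, 4, 4, 5, 4, 5, 4, 5, 3]
final swap A[2],A[11] → [3, 3, 3, 4, 4, 4, 5, 4, 5, 4, 5, 4]; return 2

[3, 3, 3, 4, 4, 4, 5, 4, 5, 4, 5, 4]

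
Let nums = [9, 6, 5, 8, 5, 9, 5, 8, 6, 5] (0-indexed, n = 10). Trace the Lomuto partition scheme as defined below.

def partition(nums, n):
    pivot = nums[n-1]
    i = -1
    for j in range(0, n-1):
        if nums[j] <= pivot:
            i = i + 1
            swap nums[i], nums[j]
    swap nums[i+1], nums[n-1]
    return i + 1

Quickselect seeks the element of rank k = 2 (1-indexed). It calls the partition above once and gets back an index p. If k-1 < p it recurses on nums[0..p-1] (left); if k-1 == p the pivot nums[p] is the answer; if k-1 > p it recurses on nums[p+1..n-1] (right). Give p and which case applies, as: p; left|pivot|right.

pivot = nums[9] = 5; i = -1
j=0: nums[0]=9 > 5 → no swap
j=1: nums[1]=6 > 5 → no swap
j=2: nums[2]=5 ≤ 5 → i=0, swap nums[0],nums[2] → [5, 6, 9, 8, 5, 9, 5, 8, 6, 5]
j=3: nums[3]=8 > 5 → no swap
j=4: nums[4]=5 ≤ 5 → i=1, swap nums[1],nums[4] → [5, 5, 9, 8, 6, 9, 5, 8, 6, 5]
j=5: nums[5]=9 > 5 → no swap
j=6: nums[6]=5 ≤ 5 → i=2, swap nums[2],nums[6] → [5, 5, 5, 8, 6, 9, 9, 8, 6, 5]
j=7: nums[7]=8 > 5 → no swap
j=8: nums[8]=6 > 5 → no swap
final swap nums[3],nums[9] → [5, 5, 5, 5, 6, 9, 9, 8, 6, 8]; return 3
p = 3; k-1 = 1 < 3 ⇒ left

3; left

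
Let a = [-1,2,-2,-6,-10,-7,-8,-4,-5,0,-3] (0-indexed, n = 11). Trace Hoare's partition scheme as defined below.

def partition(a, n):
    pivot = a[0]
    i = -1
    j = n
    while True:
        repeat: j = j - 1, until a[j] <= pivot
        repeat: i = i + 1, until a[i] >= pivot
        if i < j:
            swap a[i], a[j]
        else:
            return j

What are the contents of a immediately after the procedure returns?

[-3,-5,-2,-6,-10,-7,-8,-4,2,0,-1]

pivot=-1
j stops at 10 (-3), i stops at 0 (-1); swap ⇒ [-3,2,-2,-6,-10,-7,-8,-4,-5,0,-1]
j stops at 8 (-5), i stops at 1 (2); swap ⇒ [-3,-5,-2,-6,-10,-7,-8,-4,2,0,-1]
j stops at 7, i stops at 8; i≥j ⇒ return 7. a=[-3,-5,-2,-6,-10,-7,-8,-4,2,0,-1]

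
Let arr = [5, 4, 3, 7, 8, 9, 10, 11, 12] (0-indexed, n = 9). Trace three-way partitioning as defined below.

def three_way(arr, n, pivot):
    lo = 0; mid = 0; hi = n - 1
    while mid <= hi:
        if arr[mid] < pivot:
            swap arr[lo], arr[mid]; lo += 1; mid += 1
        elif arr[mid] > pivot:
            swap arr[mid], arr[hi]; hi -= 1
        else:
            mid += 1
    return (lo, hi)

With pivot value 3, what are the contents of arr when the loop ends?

lo=0 mid=0 hi=8
5>3: swap(0,8), hi=7 ⇒ [12, 4, 3, 7, 8, 9, 10, 11, 5]
12>3: swap(0,7), hi=6 ⇒ [11, 4, 3, 7, 8, 9, 10, 12, 5]
11>3: swap(0,6), hi=5 ⇒ [10, 4, 3, 7, 8, 9, 11, 12, 5]
10>3: swap(0,5), hi=4 ⇒ [9, 4, 3, 7, 8, 10, 11, 12, 5]
9>3: swap(0,4), hi=3 ⇒ [8, 4, 3, 7, 9, 10, 11, 12, 5]
8>3: swap(0,3), hi=2 ⇒ [7, 4, 3, 8, 9, 10, 11, 12, 5]
7>3: swap(0,2), hi=1 ⇒ [3, 4, 7, 8, 9, 10, 11, 12, 5]
3=3: mid=1
4>3: swap(1,1), hi=0 ⇒ [3, 4, 7, 8, 9, 10, 11, 12, 5]
done. lo=0 hi=0; arr=[3, 4, 7, 8, 9, 10, 11, 12, 5]

[3, 4, 7, 8, 9, 10, 11, 12, 5]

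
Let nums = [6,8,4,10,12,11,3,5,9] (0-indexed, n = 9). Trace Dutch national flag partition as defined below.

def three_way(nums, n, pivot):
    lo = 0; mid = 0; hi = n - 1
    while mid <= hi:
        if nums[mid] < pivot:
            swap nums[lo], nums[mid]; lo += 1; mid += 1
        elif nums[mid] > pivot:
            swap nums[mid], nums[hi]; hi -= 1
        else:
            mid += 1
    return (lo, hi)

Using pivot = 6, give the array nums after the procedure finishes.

lo=0 mid=0 hi=8
6=6: mid=1
8>6: swap(1,8), hi=7 ⇒ [6,9,4,10,12,11,3,5,8]
9>6: swap(1,7), hi=6 ⇒ [6,5,4,10,12,11,3,9,8]
5<6: swap(0,1), lo=1 mid=2 ⇒ [5,6,4,10,12,11,3,9,8]
4<6: swap(1,2), lo=2 mid=3 ⇒ [5,4,6,10,12,11,3,9,8]
10>6: swap(3,6), hi=5 ⇒ [5,4,6,3,12,11,10,9,8]
3<6: swap(2,3), lo=3 mid=4 ⇒ [5,4,3,6,12,11,10,9,8]
12>6: swap(4,5), hi=4 ⇒ [5,4,3,6,11,12,10,9,8]
11>6: swap(4,4), hi=3 ⇒ [5,4,3,6,11,12,10,9,8]
done. lo=3 hi=3; nums=[5,4,3,6,11,12,10,9,8]

[5,4,3,6,11,12,10,9,8]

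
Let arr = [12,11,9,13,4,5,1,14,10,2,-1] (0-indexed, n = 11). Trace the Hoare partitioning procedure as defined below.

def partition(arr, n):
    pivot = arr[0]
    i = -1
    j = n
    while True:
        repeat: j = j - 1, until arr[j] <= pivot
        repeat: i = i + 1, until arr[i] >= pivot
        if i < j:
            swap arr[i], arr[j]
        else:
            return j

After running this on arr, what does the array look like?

pivot=12
j stops at 10 (-1), i stops at 0 (12); swap ⇒ [-1,11,9,13,4,5,1,14,10,2,12]
j stops at 9 (2), i stops at 3 (13); swap ⇒ [-1,11,9,2,4,5,1,14,10,13,12]
j stops at 8 (10), i stops at 7 (14); swap ⇒ [-1,11,9,2,4,5,1,10,14,13,12]
j stops at 7, i stops at 8; i≥j ⇒ return 7. arr=[-1,11,9,2,4,5,1,10,14,13,12]

[-1,11,9,2,4,5,1,10,14,13,12]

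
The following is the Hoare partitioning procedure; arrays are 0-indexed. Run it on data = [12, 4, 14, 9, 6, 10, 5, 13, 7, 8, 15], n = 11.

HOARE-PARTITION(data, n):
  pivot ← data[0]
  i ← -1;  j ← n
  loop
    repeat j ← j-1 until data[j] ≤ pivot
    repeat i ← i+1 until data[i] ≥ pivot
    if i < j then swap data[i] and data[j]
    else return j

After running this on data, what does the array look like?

pivot=12
j stops at 9 (8), i stops at 0 (12); swap ⇒ [8, 4, 14, 9, 6, 10, 5, 13, 7, 12, 15]
j stops at 8 (7), i stops at 2 (14); swap ⇒ [8, 4, 7, 9, 6, 10, 5, 13, 14, 12, 15]
j stops at 6, i stops at 7; i≥j ⇒ return 6. data=[8, 4, 7, 9, 6, 10, 5, 13, 14, 12, 15]

[8, 4, 7, 9, 6, 10, 5, 13, 14, 12, 15]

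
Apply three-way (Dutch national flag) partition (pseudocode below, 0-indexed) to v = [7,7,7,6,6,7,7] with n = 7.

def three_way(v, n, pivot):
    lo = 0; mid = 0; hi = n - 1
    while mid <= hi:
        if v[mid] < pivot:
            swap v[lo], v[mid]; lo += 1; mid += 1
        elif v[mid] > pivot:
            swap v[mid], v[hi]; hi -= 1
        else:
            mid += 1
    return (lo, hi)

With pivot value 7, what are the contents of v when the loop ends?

[6,6,7,7,7,7,7]

pivot = 7; lo=0, mid=0, hi=6
v[mid]=7=7: mid=1
v[mid]=7=7: mid=2
v[mid]=7=7: mid=3
v[mid]=6<7: swap v[0],v[3]; lo=1,mid=4 → [6,7,7,7,6,7,7]
v[mid]=6<7: swap v[1],v[4]; lo=2,mid=5 → [6,6,7,7,7,7,7]
v[mid]=7=7: mid=6
v[mid]=7=7: mid=7
end: lo=2, hi=6; v = [6,6,7,7,7,7,7]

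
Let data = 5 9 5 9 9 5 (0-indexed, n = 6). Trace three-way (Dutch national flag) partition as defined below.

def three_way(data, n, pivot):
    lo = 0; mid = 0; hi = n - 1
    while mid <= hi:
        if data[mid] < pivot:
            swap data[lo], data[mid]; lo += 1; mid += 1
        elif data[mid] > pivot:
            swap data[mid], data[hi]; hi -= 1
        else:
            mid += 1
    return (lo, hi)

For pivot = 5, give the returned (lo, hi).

(0, 2)

pivot = 5; lo=0, mid=0, hi=5
data[mid]=5=5: mid=1
data[mid]=9>5: swap data[1],data[5]; hi=4 → 5 5 5 9 9 9
data[mid]=5=5: mid=2
data[mid]=5=5: mid=3
data[mid]=9>5: swap data[3],data[4]; hi=3 → 5 5 5 9 9 9
data[mid]=9>5: swap data[3],data[3]; hi=2 → 5 5 5 9 9 9
end: lo=0, hi=2; data = 5 5 5 9 9 9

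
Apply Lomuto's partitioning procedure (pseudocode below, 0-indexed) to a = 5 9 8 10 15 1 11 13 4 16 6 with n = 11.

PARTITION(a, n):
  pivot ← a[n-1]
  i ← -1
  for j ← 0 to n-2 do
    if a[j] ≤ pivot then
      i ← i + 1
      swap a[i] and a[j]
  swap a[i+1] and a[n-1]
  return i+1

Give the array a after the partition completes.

5 1 4 6 15 9 11 13 8 16 10

pivot = a[10] = 6; i = -1
j=0: a[0]=5 ≤ 6 → i=0, swap a[0],a[0] (no change) → 5 9 8 10 15 1 11 13 4 16 6
j=1: a[1]=9 > 6 → no swap
j=2: a[2]=8 > 6 → no swap
j=3: a[3]=10 > 6 → no swap
j=4: a[4]=15 > 6 → no swap
j=5: a[5]=1 ≤ 6 → i=1, swap a[1],a[5] → 5 1 8 10 15 9 11 13 4 16 6
j=6: a[6]=11 > 6 → no swap
j=7: a[7]=13 > 6 → no swap
j=8: a[8]=4 ≤ 6 → i=2, swap a[2],a[8] → 5 1 4 10 15 9 11 13 8 16 6
j=9: a[9]=16 > 6 → no swap
final swap a[3],a[10] → 5 1 4 6 15 9 11 13 8 16 10; return 3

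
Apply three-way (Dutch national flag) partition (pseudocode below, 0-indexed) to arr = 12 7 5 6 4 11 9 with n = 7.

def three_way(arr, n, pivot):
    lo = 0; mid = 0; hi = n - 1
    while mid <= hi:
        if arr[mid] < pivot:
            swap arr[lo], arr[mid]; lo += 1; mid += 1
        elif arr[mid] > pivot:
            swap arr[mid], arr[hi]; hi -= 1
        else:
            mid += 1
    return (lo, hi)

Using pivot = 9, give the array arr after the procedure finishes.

pivot = 9; lo=0, mid=0, hi=6
arr[mid]=12>9: swap arr[0],arr[6]; hi=5 → 9 7 5 6 4 11 12
arr[mid]=9=9: mid=1
arr[mid]=7<9: swap arr[0],arr[1]; lo=1,mid=2 → 7 9 5 6 4 11 12
arr[mid]=5<9: swap arr[1],arr[2]; lo=2,mid=3 → 7 5 9 6 4 11 12
arr[mid]=6<9: swap arr[2],arr[3]; lo=3,mid=4 → 7 5 6 9 4 11 12
arr[mid]=4<9: swap arr[3],arr[4]; lo=4,mid=5 → 7 5 6 4 9 11 12
arr[mid]=11>9: swap arr[5],arr[5]; hi=4 → 7 5 6 4 9 11 12
end: lo=4, hi=4; arr = 7 5 6 4 9 11 12

7 5 6 4 9 11 12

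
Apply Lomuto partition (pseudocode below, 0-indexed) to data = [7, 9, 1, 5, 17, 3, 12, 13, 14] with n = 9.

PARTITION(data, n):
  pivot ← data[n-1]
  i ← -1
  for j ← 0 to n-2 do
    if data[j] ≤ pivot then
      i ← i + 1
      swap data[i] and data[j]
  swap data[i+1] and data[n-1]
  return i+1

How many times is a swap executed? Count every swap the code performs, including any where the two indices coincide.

8

pivot=14, i=-1
j=0: 7≤14, i=0, swap(0,0) ⇒ [7, 9, 1, 5, 17, 3, 12, 13, 14]
j=1: 9≤14, i=1, swap(1,1) ⇒ [7, 9, 1, 5, 17, 3, 12, 13, 14]
j=2: 1≤14, i=2, swap(2,2) ⇒ [7, 9, 1, 5, 17, 3, 12, 13, 14]
j=3: 5≤14, i=3, swap(3,3) ⇒ [7, 9, 1, 5, 17, 3, 12, 13, 14]
j=4: 17>14, skip
j=5: 3≤14, i=4, swap(4,5) ⇒ [7, 9, 1, 5, 3, 17, 12, 13, 14]
j=6: 12≤14, i=5, swap(5,6) ⇒ [7, 9, 1, 5, 3, 12, 17, 13, 14]
j=7: 13≤14, i=6, swap(6,7) ⇒ [7, 9, 1, 5, 3, 12, 13, 17, 14]
swap(7,8) ⇒ [7, 9, 1, 5, 3, 12, 13, 14, 17]; return 7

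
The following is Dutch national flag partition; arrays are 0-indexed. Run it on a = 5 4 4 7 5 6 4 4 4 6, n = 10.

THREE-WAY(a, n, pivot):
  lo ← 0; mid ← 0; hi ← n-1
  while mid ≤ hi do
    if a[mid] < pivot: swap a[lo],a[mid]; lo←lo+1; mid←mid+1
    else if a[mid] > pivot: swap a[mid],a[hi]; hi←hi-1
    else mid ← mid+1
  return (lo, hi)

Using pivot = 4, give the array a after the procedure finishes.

4 4 4 4 4 6 5 7 6 5

lo=0 mid=0 hi=9
5>4: swap(0,9), hi=8 ⇒ 6 4 4 7 5 6 4 4 4 5
6>4: swap(0,8), hi=7 ⇒ 4 4 4 7 5 6 4 4 6 5
4=4: mid=1
4=4: mid=2
4=4: mid=3
7>4: swap(3,7), hi=6 ⇒ 4 4 4 4 5 6 4 7 6 5
4=4: mid=4
5>4: swap(4,6), hi=5 ⇒ 4 4 4 4 4 6 5 7 6 5
4=4: mid=5
6>4: swap(5,5), hi=4 ⇒ 4 4 4 4 4 6 5 7 6 5
done. lo=0 hi=4; a=4 4 4 4 4 6 5 7 6 5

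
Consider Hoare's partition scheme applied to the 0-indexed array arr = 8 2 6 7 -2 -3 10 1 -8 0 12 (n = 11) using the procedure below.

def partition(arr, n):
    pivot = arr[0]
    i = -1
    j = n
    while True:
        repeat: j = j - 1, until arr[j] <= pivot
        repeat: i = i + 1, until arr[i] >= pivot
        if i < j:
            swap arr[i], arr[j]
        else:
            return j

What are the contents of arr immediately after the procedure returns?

pivot=8
j stops at 9 (0), i stops at 0 (8); swap ⇒ 0 2 6 7 -2 -3 10 1 -8 8 12
j stops at 8 (-8), i stops at 6 (10); swap ⇒ 0 2 6 7 -2 -3 -8 1 10 8 12
j stops at 7, i stops at 8; i≥j ⇒ return 7. arr=0 2 6 7 -2 -3 -8 1 10 8 12

0 2 6 7 -2 -3 -8 1 10 8 12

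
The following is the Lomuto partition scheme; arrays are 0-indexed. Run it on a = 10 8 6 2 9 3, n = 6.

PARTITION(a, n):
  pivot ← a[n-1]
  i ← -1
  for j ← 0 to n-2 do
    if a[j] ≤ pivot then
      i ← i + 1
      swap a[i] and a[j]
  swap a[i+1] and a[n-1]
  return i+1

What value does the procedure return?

pivot=3, i=-1
j=0: 10>3, skip
j=1: 8>3, skip
j=2: 6>3, skip
j=3: 2≤3, i=0, swap(0,3) ⇒ 2 8 6 10 9 3
j=4: 9>3, skip
swap(1,5) ⇒ 2 3 6 10 9 8; return 1

1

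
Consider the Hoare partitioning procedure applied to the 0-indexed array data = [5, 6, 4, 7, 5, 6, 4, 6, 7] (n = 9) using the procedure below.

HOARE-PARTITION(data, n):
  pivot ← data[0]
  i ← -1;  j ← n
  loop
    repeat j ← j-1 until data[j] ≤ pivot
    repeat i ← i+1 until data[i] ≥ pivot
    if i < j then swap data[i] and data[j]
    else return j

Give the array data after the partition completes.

pivot = data[0] = 5; i = -1, j = 9
j→6 (data[6]=4≤5), i→0 (data[0]=5≥5); i<j, swap → [4, 6, 4, 7, 5, 6, 5, 6, 7]
j→4 (data[4]=5≤5), i→1 (data[1]=6≥5); i<j, swap → [4, 5, 4, 7, 6, 6, 5, 6, 7]
j→2, i→3; i≥j, return j=2. data = [4, 5, 4, 7, 6, 6, 5, 6, 7]

[4, 5, 4, 7, 6, 6, 5, 6, 7]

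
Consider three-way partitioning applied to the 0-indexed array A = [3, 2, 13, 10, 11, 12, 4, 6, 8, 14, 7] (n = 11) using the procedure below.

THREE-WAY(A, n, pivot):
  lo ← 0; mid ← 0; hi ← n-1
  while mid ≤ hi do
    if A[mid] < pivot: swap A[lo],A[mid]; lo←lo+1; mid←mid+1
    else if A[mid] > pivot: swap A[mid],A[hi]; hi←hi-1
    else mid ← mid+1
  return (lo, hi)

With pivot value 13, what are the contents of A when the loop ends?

pivot = 13; lo=0, mid=0, hi=10
A[mid]=3<13: swap A[0],A[0]; lo=1,mid=1 → [3, 2, 13, 10, 11, 12, 4, 6, 8, 14, 7]
A[mid]=2<13: swap A[1],A[1]; lo=2,mid=2 → [3, 2, 13, 10, 11, 12, 4, 6, 8, 14, 7]
A[mid]=13=13: mid=3
A[mid]=10<13: swap A[2],A[3]; lo=3,mid=4 → [3, 2, 10, 13, 11, 12, 4, 6, 8, 14, 7]
A[mid]=11<13: swap A[3],A[4]; lo=4,mid=5 → [3, 2, 10, 11, 13, 12, 4, 6, 8, 14, 7]
A[mid]=12<13: swap A[4],A[5]; lo=5,mid=6 → [3, 2, 10, 11, 12, 13, 4, 6, 8, 14, 7]
A[mid]=4<13: swap A[5],A[6]; lo=6,mid=7 → [3, 2, 10, 11, 12, 4, 13, 6, 8, 14, 7]
A[mid]=6<13: swap A[6],A[7]; lo=7,mid=8 → [3, 2, 10, 11, 12, 4, 6, 13, 8, 14, 7]
A[mid]=8<13: swap A[7],A[8]; lo=8,mid=9 → [3, 2, 10, 11, 12, 4, 6, 8, 13, 14, 7]
A[mid]=14>13: swap A[9],A[10]; hi=9 → [3, 2, 10, 11, 12, 4, 6, 8, 13, 7, 14]
A[mid]=7<13: swap A[8],A[9]; lo=9,mid=10 → [3, 2, 10, 11, 12, 4, 6, 8, 7, 13, 14]
end: lo=9, hi=9; A = [3, 2, 10, 11, 12, 4, 6, 8, 7, 13, 14]

[3, 2, 10, 11, 12, 4, 6, 8, 7, 13, 14]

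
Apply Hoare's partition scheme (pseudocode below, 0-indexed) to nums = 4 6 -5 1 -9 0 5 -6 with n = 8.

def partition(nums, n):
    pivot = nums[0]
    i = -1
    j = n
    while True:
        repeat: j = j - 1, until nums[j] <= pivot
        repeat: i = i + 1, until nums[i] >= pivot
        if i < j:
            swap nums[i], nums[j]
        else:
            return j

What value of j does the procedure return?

pivot=4
j stops at 7 (-6), i stops at 0 (4); swap ⇒ -6 6 -5 1 -9 0 5 4
j stops at 5 (0), i stops at 1 (6); swap ⇒ -6 0 -5 1 -9 6 5 4
j stops at 4, i stops at 5; i≥j ⇒ return 4. nums=-6 0 -5 1 -9 6 5 4

4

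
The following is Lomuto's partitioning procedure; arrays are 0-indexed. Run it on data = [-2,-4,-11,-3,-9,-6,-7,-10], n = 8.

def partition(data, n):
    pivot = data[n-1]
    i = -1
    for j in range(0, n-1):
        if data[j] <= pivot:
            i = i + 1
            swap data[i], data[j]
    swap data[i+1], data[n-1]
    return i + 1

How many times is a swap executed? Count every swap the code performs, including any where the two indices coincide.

pivot = data[7] = -10; i = -1
j=0: data[0]=-2 > -10 → no swap
j=1: data[1]=-4 > -10 → no swap
j=2: data[2]=-11 ≤ -10 → i=0, swap data[0],data[2] → [-11,-4,-2,-3,-9,-6,-7,-10]
j=3: data[3]=-3 > -10 → no swap
j=4: data[4]=-9 > -10 → no swap
j=5: data[5]=-6 > -10 → no swap
j=6: data[6]=-7 > -10 → no swap
final swap data[1],data[7] → [-11,-10,-2,-3,-9,-6,-7,-4]; return 1

2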